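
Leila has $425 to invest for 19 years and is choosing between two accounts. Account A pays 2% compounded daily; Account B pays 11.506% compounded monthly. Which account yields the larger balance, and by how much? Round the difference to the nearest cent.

Account B, by $3,122.18

A: (1 + 0.02/365)^6935 ≈ 1.46226937, so 425 × 1.46226937 ≈ 621.4645.
B: (1 + 0.11506/12)^228 ≈ 8.808576045, so 425 × 8.808576045 ≈ 3,743.6448.
Difference ≈ 3,122.1803 in favor of B.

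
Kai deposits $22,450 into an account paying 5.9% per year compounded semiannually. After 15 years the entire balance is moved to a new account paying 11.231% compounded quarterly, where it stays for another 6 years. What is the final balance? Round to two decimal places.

Phase 1: 22,450·(1 + 0.0295)^30 ≈ 53,704.0297.
Phase 2: 53,704.0297·(1 + 0.0280775)^24 ≈ 104,382.4249.

$104,382.42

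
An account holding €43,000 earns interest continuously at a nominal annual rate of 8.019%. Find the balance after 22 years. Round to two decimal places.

A = P·e^(rt) = 43,000·e^(0.08019·22) = 43,000·e^1.76418.
e^1.76418 ≈ 5.83678423215, so A ≈ 250,981.7220.

€250,981.72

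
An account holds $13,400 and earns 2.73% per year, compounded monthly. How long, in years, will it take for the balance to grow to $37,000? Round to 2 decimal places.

37.25 years

(1 + 0.002275)^(12t) = 37,000/13,400 = 2.7612.
12t·ln(1 + 0.002275) = ln(2.7612); 12t = 1.0157/0.00227242 ≈ 446.9530.
t ≈ 37.2461 years.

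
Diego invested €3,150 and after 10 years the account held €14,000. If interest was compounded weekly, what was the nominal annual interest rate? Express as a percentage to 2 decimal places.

14.94%

(1 + r/52)^520 = 14,000/3,150 = 4.44444.
1 + r/52 = 4.44444^(1/520) ≈ 1.002873, so r/52 ≈ 0.00287269.
r ≈ 52·0.00287269 = 14.93796%.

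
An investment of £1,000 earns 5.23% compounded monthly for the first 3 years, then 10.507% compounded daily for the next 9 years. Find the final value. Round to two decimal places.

Phase 1: 1,000·(1 + 0.0523/12)^36 ≈ 1,169.4799.
Phase 2: 1,169.4799·(1 + 0.10507/365)^3285 ≈ 3,010.3399.

£3,010.34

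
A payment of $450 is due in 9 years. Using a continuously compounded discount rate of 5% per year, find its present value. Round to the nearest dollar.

P = A·e^(−rt) = 450·e^(−0.45).
e^(−0.45) ≈ 0.637628152, so P ≈ 286.9327.

$287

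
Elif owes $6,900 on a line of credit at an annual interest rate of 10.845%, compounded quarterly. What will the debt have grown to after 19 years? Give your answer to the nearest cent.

$52,700.92

Periodic rate = 10.845%/4 = 0.0271125; periods = 4·19 = 76.
A = 6,900·(1 + 0.0271125)^76 ≈ 6,900·7.6378145994 ≈ 52,700.9207.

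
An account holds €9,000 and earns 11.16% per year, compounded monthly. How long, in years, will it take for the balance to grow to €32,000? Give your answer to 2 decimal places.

11.42 years

We need (1 + 0.0093)^(12t) = 3.5556, so 12t = ln 3.5556 / ln 1.0093 ≈ 137.0323.
t ≈ 137.0323/12 = 11.4194 years.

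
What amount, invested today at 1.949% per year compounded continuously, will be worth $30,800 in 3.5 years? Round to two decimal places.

$28,769.04

P = A·e^(−rt) = 30,800·e^(−0.068215).
e^(−0.068215) ≈ 0.93405962917, so P ≈ 28,769.0366.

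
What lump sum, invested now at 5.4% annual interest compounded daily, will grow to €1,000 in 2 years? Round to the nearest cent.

€897.63

Periodic rate = 5.4%/365 = 0.000147945; 730 periods.
P = 1,000/(1 + 0.054/365)^730 ≈ 1,000/1.11403885 ≈ 897.6348.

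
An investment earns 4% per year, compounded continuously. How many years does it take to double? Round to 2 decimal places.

17.33 years

e^(0.04t) = 2, so 0.04t = ln 2 ≈ 0.69315.
t ≈ 0.69315/0.04 ≈ 17.3287.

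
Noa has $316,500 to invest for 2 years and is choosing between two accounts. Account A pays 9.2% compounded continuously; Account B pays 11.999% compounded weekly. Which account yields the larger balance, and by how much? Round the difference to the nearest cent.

Account B, by $21,793.09

A: e^(0.092·2) = e^0.184 ≈ 1.2020158231, so 316,500 × 1.2020158231 ≈ 380,438.0080.
B: (1 + 0.0023075)^104 ≈ 1.27087234216, so 316,500 × 1.27087234216 ≈ 402,231.0963.
Difference ≈ 21,793.0883 in favor of B.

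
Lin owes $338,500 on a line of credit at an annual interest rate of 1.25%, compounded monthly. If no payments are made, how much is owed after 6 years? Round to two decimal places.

$364,849.54

Periodic rate = 1.25%/12 = 0.00104167; periods = 12·6 = 72.
A = 338,500·(1 + 0.0125/12)^72 ≈ 338,500·1.07784207607 ≈ 364,849.5428.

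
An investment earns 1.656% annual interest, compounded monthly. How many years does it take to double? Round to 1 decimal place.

(1 + 0.00138)^(12t) = 2.
12t = ln 2 / ln(1 + 0.00138) ≈ 0.69315/0.00137905 ≈ 502.6271.
t ≈ 41.8856.

41.9 years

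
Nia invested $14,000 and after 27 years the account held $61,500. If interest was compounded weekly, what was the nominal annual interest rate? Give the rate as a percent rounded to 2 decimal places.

5.48%

(1 + r/52)^1404 = 61,500/14,000 = 4.39286.
1 + r/52 = 4.39286^(1/1404) ≈ 1.001055, so r/52 ≈ 0.00105467.
r ≈ 52·0.00105467 = 5.48430%.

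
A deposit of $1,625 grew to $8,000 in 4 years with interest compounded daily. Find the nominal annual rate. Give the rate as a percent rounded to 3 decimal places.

The 1460-period growth factor is 8,000/1,625 = 4.92308.
r/365 = 4.92308^(1/1460) − 1 ≈ 0.00109233, so r ≈ 365·0.00109233 = 39.87010%.

39.870%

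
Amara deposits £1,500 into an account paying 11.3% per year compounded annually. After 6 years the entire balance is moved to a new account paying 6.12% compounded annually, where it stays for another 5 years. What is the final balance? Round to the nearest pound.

Phase 1: 1,500·(1 + 0.113)^6 ≈ 2,851.4269.
Phase 2: 2,851.4269·(1 + 0.0612)^5 ≈ 3,837.5006.

£3,838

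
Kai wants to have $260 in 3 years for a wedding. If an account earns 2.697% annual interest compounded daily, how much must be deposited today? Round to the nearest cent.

Periodic rate = 2.697%/365 = 0.0000738904; 1095 periods.
P = 260/(1 + 0.02697/365)^1095 ≈ 260/1.08427007 ≈ 239.7927.

$239.79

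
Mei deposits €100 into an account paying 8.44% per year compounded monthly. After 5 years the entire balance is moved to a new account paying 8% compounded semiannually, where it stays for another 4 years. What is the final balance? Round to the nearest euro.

Phase 1: 100·(1 + 0.0844/12)^60 ≈ 152.2758.
Phase 2: 152.2758·(1 + 0.04)^8 ≈ 208.3999.

€208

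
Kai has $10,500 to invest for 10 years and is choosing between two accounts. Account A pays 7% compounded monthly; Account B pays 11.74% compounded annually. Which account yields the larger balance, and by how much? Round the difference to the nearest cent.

Account B, by $10,760.77

Account A growth factor: (1 + 0.07/12)^120 ≈ 2.0096613767; balance ≈ 21,101.4445.
Account B growth factor: (1 + 0.1174)^10 ≈ 3.0344967049; balance ≈ 31,862.2154.
Account B is larger by 10,760.7709.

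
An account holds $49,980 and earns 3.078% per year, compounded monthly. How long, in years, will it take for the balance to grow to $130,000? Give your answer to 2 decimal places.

(1 + 0.002565)^(12t) = 130,000/49,980 = 2.601.
12t·ln(1 + 0.002565) = ln(2.601); 12t = 0.95591/0.00256172 ≈ 373.1528.
t ≈ 31.0961 years.

31.10 years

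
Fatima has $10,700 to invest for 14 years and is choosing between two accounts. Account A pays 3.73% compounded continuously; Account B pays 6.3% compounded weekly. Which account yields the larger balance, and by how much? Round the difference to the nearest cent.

A: e^(0.0373·14) = e^0.5222 ≈ 1.685732184, so 10,700 × 1.685732184 ≈ 18,037.3344.
B: (1 + 0.063/52)^728 ≈ 2.4144370219, so 10,700 × 2.4144370219 ≈ 25,834.4761.
Difference ≈ 7,797.1418 in favor of B.

Account B, by $7,797.14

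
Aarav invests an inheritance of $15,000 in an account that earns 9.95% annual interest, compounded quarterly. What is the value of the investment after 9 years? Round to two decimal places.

Periodic rate = 9.95%/4 = 0.024875; periods = 4·9 = 36.
A = 15,000·(1 + 0.024875)^36 ≈ 15,000·2.4218786524 ≈ 36,328.1798.

$36,328.18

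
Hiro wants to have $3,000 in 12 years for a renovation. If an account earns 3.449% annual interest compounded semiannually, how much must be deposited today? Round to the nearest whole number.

Growth factor = (1 + 0.017245)^24 ≈ 1.507348013.
P = 3,000/1.507348013 ≈ 1,990.2504.

$1,990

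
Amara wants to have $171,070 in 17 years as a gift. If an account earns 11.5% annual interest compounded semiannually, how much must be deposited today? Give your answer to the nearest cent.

Growth factor = (1 + 0.0575)^34 ≈ 6.69164334449.
P = 171,070/6.69164334449 ≈ 25,564.7217.

$25,564.72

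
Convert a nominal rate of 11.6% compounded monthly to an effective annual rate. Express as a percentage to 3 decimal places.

EAR = (1 + 11.6%/12)^12 − 1 = (1 + 0.00966667)^12 − 1.
(1 + 0.00966667)^12 ≈ 1.12237, so EAR ≈ 12.23704%.

12.237%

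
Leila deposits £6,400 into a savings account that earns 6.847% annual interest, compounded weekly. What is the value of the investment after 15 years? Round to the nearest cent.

£17,861.94

Periodic rate = 6.847%/52 = 0.00131673; periods = 52·15 = 780.
A = 6,400·(1 + 0.06847/52)^780 ≈ 6,400·2.7909287306 ≈ 17,861.9439.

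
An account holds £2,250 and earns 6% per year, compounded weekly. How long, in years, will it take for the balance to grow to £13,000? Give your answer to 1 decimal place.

We need (1 + 0.00115385)^(52t) = 5.7778, so 52t = ln 5.7778 / ln 1.001154 ≈ 1521.0268.
t ≈ 1521.0268/52 = 29.2505 years.

29.3 years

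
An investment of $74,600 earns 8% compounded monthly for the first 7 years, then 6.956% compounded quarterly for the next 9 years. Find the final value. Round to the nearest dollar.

$242,485

After 7 years at 8%: 74,600 × 1.74742205143 ≈ 130,357.6850.
Then 9 years at 6.956%: 130,357.6850 × 1.86015325179 ≈ 242,485.2717.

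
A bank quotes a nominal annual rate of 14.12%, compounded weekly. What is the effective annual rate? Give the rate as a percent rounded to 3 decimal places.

15.143%

One year is 52 periods at 0.00271538 each: (1 + 0.00271538)^52 ≈ 1.151435.
EAR = 1.151435 − 1 ≈ 15.14346%.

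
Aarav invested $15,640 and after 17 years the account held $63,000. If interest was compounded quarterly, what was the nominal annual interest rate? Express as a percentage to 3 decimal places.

8.280%

The 68-period growth factor is 63,000/15,640 = 4.02813.
r/4 = 4.02813^(1/68) − 1 ≈ 0.0207011, so r ≈ 4·0.0207011 = 8.28044%.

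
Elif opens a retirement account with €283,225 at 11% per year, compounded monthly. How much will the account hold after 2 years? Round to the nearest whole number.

Growth factor = (1 + 0.11/12)^24 ≈ 1.24482852144.
A ≈ 283,225 × 1.24482852144 ≈ 352,566.5580.

€352,567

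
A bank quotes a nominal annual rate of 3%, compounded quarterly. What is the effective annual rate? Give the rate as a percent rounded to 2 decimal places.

3.03%

One year is 4 periods at 0.0075 each: (1 + 0.0075)^4 ≈ 1.030339.
EAR = 1.030339 − 1 ≈ 3.03392%.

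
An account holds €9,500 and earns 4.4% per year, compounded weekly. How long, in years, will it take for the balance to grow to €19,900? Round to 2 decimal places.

(1 + 0.000846154)^(52t) = 19,900/9,500 = 2.0947.
52t·ln(1 + 0.000846154) = ln(2.0947); 52t = 0.73943/0.000845796 ≈ 874.2390.
t ≈ 16.8123 years.

16.81 years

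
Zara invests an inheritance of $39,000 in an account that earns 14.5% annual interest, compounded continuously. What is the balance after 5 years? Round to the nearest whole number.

A = P·e^(rt) = 39,000·e^(0.145·5) = 39,000·e^0.725.
e^0.725 ≈ 2.0647311, so A ≈ 80,524.5129.

$80,525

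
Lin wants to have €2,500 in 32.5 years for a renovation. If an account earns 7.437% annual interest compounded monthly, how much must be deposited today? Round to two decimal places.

€224.64

Growth factor = (1 + 0.0061975)^390 ≈ 11.12913056.
P = 2,500/11.12913056 ≈ 224.6357.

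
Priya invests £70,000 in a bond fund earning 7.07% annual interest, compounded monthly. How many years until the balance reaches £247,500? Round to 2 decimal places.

17.92 years

(1 + 0.00589167)^(12t) = 247,500/70,000 = 3.5357.
12t·ln(1 + 0.00589167) = ln(3.5357); 12t = 1.2629/0.00587438 ≈ 214.9870.
t ≈ 17.9156 years.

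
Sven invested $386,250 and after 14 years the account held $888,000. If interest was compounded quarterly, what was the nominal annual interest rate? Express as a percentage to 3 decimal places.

The 56-period growth factor is 888,000/386,250 = 2.29903.
r/4 = 2.29903^(1/56) − 1 ≈ 0.0149769, so r ≈ 4·0.0149769 = 5.99075%.

5.991%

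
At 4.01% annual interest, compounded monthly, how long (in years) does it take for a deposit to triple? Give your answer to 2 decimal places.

(1 + 0.00334167)^(12t) = 3.
12t = ln 3 / ln(1 + 0.00334167) ≈ 1.0986/0.0033361 ≈ 329.3108.
t ≈ 27.4426.

27.44 years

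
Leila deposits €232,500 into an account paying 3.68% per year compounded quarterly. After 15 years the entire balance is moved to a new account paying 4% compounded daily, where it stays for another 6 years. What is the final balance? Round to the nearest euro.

€512,015

After 15 years at 3.68%: 232,500 × 1.73234549388 ≈ 402,770.3273.
Then 6 years at 4%: 402,770.3273 × 1.27123243386 ≈ 512,014.7035.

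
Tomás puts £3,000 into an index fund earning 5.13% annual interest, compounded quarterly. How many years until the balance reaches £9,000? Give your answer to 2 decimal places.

(1 + 0.012825)^(4t) = 9,000/3,000 = 3.
4t·ln(1 + 0.012825) = ln(3); 4t = 1.0986/0.0127435 ≈ 86.2099.
t ≈ 21.5525 years.

21.55 years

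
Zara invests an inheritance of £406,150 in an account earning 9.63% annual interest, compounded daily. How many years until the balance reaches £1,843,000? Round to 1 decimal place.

(1 + 0.000263836)^(365t) = 1,843,000/406,150 = 4.5377.
365t·ln(1 + 0.000263836) = ln(4.5377); 365t = 1.5124/0.000263801 ≈ 5733.2173.
t ≈ 15.7074 years.

15.7 years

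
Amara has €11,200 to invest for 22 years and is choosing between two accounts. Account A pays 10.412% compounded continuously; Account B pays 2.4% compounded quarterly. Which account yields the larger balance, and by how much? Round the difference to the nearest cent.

Account A growth factor: e^(0.10412·22) = e^2.29064 ≈ 9.88125966411; balance ≈ 110,670.1082.
Account B growth factor: (1 + 0.006)^88 ≈ 1.6928649116; balance ≈ 18,960.0870.
Account A is larger by 91,710.0212.

Account A, by €91,710.02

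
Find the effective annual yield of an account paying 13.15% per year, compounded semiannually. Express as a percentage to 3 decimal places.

13.582%

One year is 2 periods at 0.06575 each: (1 + 0.06575)^2 ≈ 1.135823.
EAR = 1.135823 − 1 ≈ 13.58231%.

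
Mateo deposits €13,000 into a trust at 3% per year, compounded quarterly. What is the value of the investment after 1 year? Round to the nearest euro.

€13,394

Growth factor = (1 + 0.0075)^4 ≈ 1.0303391907.
A ≈ 13,000 × 1.0303391907 ≈ 13,394.4095.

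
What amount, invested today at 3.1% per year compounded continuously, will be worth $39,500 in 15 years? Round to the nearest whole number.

P = A·e^(−rt) = 39,500·e^(−0.465).
e^(−0.465) ≈ 0.62813510519, so P ≈ 24,811.3367.

$24,811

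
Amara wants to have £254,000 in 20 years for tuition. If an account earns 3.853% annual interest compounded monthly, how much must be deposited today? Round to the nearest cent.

£117,679.96

Growth factor = (1 + 0.03853/12)^240 ≈ 2.1583963334.
P = 254,000/2.1583963334 ≈ 117,679.9627.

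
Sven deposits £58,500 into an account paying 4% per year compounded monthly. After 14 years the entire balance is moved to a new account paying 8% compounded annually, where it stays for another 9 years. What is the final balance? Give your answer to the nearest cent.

£204,536.18

Phase 1: 58,500·(1 + 0.04/12)^168 ≈ 102,319.0108.
Phase 2: 102,319.0108·(1 + 0.08)^9 ≈ 204,536.1761.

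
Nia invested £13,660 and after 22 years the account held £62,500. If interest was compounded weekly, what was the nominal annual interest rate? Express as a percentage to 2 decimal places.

(1 + r/52)^1144 = 62,500/13,660 = 4.5754.
1 + r/52 = 4.5754^(1/1144) ≈ 1.00133, so r/52 ≈ 0.00133016.
r ≈ 52·0.00133016 = 6.91684%.

6.92%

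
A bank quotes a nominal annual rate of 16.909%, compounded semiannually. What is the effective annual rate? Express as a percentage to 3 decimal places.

One year is 2 periods at 0.084545 each: (1 + 0.084545)^2 ≈ 1.176238.
EAR = 1.176238 − 1 ≈ 17.62379%.

17.624%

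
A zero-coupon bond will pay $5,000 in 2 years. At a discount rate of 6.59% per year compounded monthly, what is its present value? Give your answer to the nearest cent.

Growth factor = (1 + 0.0659/12)^24 ≈ 1.140468815.
P = 5,000/1.140468815 ≈ 4,384.1620.

$4,384.16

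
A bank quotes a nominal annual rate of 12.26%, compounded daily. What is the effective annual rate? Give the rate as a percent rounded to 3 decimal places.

13.041%

One year is 365 periods at 0.00033589 each: (1 + 0.00033589)^365 ≈ 1.130409.
EAR = 1.130409 − 1 ≈ 13.04089%.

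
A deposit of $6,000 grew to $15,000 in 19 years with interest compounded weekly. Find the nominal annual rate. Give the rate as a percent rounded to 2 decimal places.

The 988-period growth factor is 15,000/6,000 = 2.5.
r/52 = 2.5^(1/988) − 1 ≈ 0.00092785, so r ≈ 52·0.00092785 = 4.82482%.

4.82%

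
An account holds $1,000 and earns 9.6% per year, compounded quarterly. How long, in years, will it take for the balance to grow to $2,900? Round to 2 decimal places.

(1 + 0.024)^(4t) = 2,900/1,000 = 2.9.
4t·ln(1 + 0.024) = ln(2.9); 4t = 1.0647/0.0237165 ≈ 44.8932.
t ≈ 11.2233 years.

11.22 years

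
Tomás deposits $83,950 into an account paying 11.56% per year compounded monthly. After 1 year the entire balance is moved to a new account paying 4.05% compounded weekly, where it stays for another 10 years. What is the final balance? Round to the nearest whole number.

Phase 1: 83,950·(1 + 0.1156/12)^12 ≈ 94,185.6776.
Phase 2: 94,185.6776·(1 + 0.0405/52)^520 ≈ 141,190.5636.

$141,191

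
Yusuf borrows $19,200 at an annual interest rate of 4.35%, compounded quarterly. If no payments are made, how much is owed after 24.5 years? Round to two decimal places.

$55,418.14

Periodic rate = 4.35%/4 = 0.010875; periods = 4·24.5 = 98.
A = 19,200·(1 + 0.010875)^98 ≈ 19,200·2.8863613445 ≈ 55,418.1378.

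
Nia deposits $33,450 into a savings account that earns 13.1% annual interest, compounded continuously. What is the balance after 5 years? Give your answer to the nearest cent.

$64,396.02

A = P·e^(rt) = 33,450·e^(0.131·5) = 33,450·e^0.655.
e^0.655 ≈ 1.9251425174, so A ≈ 64,396.0172.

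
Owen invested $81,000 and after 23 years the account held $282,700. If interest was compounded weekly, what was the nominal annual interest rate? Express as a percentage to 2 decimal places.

5.44%

(1 + r/52)^1196 = 282,700/81,000 = 3.49012.
1 + r/52 = 3.49012^(1/1196) ≈ 1.001046, so r/52 ≈ 0.00104564.
r ≈ 52·0.00104564 = 5.43735%.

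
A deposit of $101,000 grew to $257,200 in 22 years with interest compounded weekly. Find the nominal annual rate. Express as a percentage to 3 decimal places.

4.251%

(1 + r/52)^1144 = 257,200/101,000 = 2.54653.
1 + r/52 = 2.54653^(1/1144) ≈ 1.000817, so r/52 ≈ 0.000817409.
r ≈ 52·0.000817409 = 4.25052%.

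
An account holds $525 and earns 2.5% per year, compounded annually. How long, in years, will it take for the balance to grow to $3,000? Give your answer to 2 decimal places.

70.59 years

(1 + 0.025)^t = 3,000/525 = 5.7143.
t·ln(1 + 0.025) = ln(5.7143); t = 1.743/0.0246926 ≈ 70.5867.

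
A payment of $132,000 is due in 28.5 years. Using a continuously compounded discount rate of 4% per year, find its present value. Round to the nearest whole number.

P = A·e^(−rt) = 132,000·e^(−1.14).
e^(−1.14) ≈ 0.319819021816, so P ≈ 42,216.1109.

$42,216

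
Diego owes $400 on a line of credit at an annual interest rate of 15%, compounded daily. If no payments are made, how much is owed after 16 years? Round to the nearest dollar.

Growth factor = (1 + 0.15/365)^5840 ≈ 11.01774312.
A ≈ 400 × 11.01774312 ≈ 4,407.0972.

$4,407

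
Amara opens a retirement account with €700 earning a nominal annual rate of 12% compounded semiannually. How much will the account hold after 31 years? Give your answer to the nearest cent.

€25,945.48

Periodic rate = 12%/2 = 0.06; periods = 2·31 = 62.
A = 700·(1 + 0.06)^62 ≈ 700·37.064969443 ≈ 25,945.4786.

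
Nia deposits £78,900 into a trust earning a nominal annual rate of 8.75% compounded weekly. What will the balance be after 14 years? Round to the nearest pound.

Growth factor = (1 + 0.0875/52)^728 ≈ 3.4006633165.
A ≈ 78,900 × 3.4006633165 ≈ 268,312.3357.

£268,312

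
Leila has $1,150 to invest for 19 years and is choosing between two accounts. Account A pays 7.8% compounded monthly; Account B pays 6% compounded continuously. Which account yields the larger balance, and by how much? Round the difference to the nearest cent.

A: (1 + 0.0065)^228 ≈ 4.380681344, so 1,150 × 4.380681344 ≈ 5,037.7835.
B: e^(0.06·19) = e^1.14 ≈ 3.126768365, so 1,150 × 3.126768365 ≈ 3,595.7836.
Difference ≈ 1,441.9999 in favor of A.

Account A, by $1,442.00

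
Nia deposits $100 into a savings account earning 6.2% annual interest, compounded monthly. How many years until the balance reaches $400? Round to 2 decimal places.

22.42 years

We need (1 + 0.00516667)^(12t) = 4, so 12t = ln 4 / ln 1.005167 ≈ 269.0076.
t ≈ 269.0076/12 = 22.4173 years.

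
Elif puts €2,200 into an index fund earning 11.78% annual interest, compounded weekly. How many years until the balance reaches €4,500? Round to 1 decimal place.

(1 + 0.00226538)^(52t) = 4,500/2,200 = 2.0455.
52t·ln(1 + 0.00226538) = ln(2.0455); 52t = 0.71562/0.00226282 ≈ 316.2511.
t ≈ 6.0818 years.

6.1 years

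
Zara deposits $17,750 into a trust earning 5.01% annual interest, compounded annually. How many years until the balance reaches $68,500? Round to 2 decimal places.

We need (1 + 0.0501)^t = 3.8592, so t = ln 3.8592 / ln 1.0501 ≈ 27.6248.

27.62 years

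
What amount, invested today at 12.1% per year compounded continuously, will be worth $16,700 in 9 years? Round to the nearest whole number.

$5,620

P = A·e^(−rt) = 16,700·e^(−1.089).
e^(−1.089) ≈ 0.33655287836, so P ≈ 5,620.4331.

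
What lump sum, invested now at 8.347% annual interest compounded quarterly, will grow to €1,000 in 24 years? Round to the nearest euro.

€138

Growth factor = (1 + 0.0208675)^96 ≈ 7.26206758.
P = 1,000/7.26206758 ≈ 137.7018.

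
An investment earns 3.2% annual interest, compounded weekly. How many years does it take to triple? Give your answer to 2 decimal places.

34.34 years

(1 + 0.000615385)^(52t) = 3.
52t = ln 3 / ln(1 + 0.000615385) ≈ 1.0986/0.000615195 ≈ 1785.7942.
t ≈ 34.3422.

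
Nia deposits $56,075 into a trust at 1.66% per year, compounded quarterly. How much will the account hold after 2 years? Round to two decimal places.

Growth factor = (1 + 0.00415)^8 ≈ 1.0336862533.
A ≈ 56,075 × 1.0336862533 ≈ 57,963.9567.

$57,963.96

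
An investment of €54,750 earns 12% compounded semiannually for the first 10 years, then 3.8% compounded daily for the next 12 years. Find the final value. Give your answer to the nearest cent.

€277,031.66

After 10 years at 12%: 54,750 × 3.20713547221 ≈ 175,590.6671.
Then 12 years at 3.8%: 175,590.6671 × 1.57771289677 ≈ 277,031.6600.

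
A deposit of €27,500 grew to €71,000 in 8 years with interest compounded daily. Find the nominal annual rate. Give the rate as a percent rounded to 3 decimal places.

11.858%

The 2920-period growth factor is 71,000/27,500 = 2.58182.
r/365 = 2.58182^(1/2920) − 1 ≈ 0.000324879, so r ≈ 365·0.000324879 = 11.85810%.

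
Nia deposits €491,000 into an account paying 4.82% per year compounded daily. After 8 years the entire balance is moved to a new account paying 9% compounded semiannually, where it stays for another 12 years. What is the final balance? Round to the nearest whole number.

After 8 years at 4.82%: 491,000 × 1.470458919311 ≈ 721,995.3294.
Then 12 years at 9%: 721,995.3294 × 2.876013834007 ≈ 2,076,468.5554.

€2,076,469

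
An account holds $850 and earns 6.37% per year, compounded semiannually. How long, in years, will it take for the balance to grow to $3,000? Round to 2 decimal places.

(1 + 0.03185)^(2t) = 3,000/850 = 3.5294.
2t·ln(1 + 0.03185) = ln(3.5294); 2t = 1.2611/0.0313533 ≈ 40.2232.
t ≈ 20.1116 years.

20.11 years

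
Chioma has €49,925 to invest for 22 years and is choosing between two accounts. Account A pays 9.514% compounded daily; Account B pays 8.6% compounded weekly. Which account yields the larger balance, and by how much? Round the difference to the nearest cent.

Account A, by €74,157.61

Account A growth factor: (1 + 0.09514/365)^8030 ≈ 8.10764350125; balance ≈ 404,774.1018.
Account B growth factor: (1 + 0.086/52)^1144 ≈ 6.62226319848; balance ≈ 330,616.4902.
Account A is larger by 74,157.6116.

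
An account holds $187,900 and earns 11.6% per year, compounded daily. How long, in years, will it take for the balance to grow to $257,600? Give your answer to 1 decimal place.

2.7 years

We need (1 + 0.000317808)^(365t) = 1.3709, so 365t = ln 1.3709 / ln 1.000318 ≈ 992.8888.
t ≈ 992.8888/365 = 2.7202 years.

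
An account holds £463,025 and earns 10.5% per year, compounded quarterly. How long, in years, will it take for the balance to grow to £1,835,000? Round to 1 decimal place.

We need (1 + 0.02625)^(4t) = 3.9631, so 4t = ln 3.9631 / ln 1.02625 ≈ 53.1434.
t ≈ 53.1434/4 = 13.2858 years.

13.3 years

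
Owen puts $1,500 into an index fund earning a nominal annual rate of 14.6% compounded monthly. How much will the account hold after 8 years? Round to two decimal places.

$4,789.46

Growth factor = (1 + 0.146/12)^96 ≈ 3.19297083.
A ≈ 1,500 × 3.19297083 ≈ 4,789.4562.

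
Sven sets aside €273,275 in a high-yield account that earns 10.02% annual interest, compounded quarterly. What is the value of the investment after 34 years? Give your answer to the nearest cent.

Growth factor = (1 + 0.02505)^136 ≈ 28.92855868084.
A ≈ 273,275 × 28.92855868084 ≈ 7,905,451.8735.

€7,905,451.87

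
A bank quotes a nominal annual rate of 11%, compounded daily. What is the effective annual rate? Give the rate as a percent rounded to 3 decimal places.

EAR = (1 + 11%/365)^365 − 1 = (1 + 0.00030137)^365 − 1.
(1 + 0.00030137)^365 ≈ 1.11626, so EAR ≈ 11.62596%.

11.626%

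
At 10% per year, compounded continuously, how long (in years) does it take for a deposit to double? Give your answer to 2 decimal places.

6.93 years

e^(0.1t) = 2, so 0.1t = ln 2 ≈ 0.69315.
t ≈ 0.69315/0.1 ≈ 6.9315.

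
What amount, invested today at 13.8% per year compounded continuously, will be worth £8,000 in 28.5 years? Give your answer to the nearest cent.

£156.68

P = A·e^(−rt) = 8,000·e^(−3.933).
e^(−3.933) ≈ 0.01958482984, so P ≈ 156.6786.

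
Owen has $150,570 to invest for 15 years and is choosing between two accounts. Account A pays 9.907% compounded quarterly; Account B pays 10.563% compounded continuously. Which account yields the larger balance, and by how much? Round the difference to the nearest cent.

Account A growth factor: (1 + 0.0247675)^60 ≈ 4.34030861723; balance ≈ 653,520.2685.
Account B growth factor: e^(0.10563·15) = e^1.58445 ≈ 4.87660850611; balance ≈ 734,270.9428.
Account B is larger by 80,750.6743.

Account B, by $80,750.67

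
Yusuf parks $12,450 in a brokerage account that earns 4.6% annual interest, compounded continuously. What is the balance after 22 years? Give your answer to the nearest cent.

A = P·e^(rt) = 12,450·e^(0.046·22) = 12,450·e^1.012.
e^1.012 ≈ 2.7510977119, so A ≈ 34,251.1665.

$34,251.17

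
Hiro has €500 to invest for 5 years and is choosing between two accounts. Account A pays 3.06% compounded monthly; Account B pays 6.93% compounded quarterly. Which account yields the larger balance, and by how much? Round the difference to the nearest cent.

Account B, by €122.41

A: (1 + 0.00255)^60 ≈ 1.16509806, so 500 × 1.16509806 ≈ 582.5490.
B: (1 + 0.017325)^20 ≈ 1.40991958, so 500 × 1.40991958 ≈ 704.9598.
Difference ≈ 122.4108 in favor of B.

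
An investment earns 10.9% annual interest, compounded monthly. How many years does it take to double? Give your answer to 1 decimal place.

6.4 years

(1 + 0.00908333)^(12t) = 2.
12t = ln 2 / ln(1 + 0.00908333) ≈ 0.69315/0.00904233 ≈ 76.6558.
t ≈ 6.3880.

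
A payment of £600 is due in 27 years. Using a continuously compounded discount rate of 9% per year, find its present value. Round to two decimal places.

£52.82

P = A·e^(−rt) = 600·e^(−2.43).
e^(−2.43) ≈ 0.0880368326, so P ≈ 52.8221.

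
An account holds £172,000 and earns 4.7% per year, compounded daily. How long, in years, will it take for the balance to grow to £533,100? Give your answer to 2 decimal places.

24.07 years

We need (1 + 0.000128767)^(365t) = 3.0994, so 365t = ln 3.0994 / ln 1.000129 ≈ 8785.5296.
t ≈ 8785.5296/365 = 24.0699 years.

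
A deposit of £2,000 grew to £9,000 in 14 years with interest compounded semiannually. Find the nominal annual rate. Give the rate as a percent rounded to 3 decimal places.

The 28-period growth factor is 9,000/2,000 = 4.5.
r/2 = 4.5^(1/28) − 1 ≈ 0.055186, so r ≈ 2·0.055186 = 11.03720%.

11.037%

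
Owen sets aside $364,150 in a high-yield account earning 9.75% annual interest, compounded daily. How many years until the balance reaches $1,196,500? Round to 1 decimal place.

We need (1 + 0.000267123)^(365t) = 3.2857, so 365t = ln 3.2857 / ln 1.000267 ≈ 4453.9318.
t ≈ 4453.9318/365 = 12.2026 years.

12.2 years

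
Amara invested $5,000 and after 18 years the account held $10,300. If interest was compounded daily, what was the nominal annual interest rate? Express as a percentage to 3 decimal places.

4.015%

(1 + r/365)^6570 = 10,300/5,000 = 2.06.
1 + r/365 = 2.06^(1/6570) ≈ 1.00011, so r/365 ≈ 0.000110007.
r ≈ 365·0.000110007 = 4.01525%.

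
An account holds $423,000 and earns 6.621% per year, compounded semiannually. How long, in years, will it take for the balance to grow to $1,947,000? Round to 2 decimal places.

23.44 years

(1 + 0.033105)^(2t) = 1,947,000/423,000 = 4.6028.
2t·ln(1 + 0.033105) = ln(4.6028); 2t = 1.5267/0.0325688 ≈ 46.8753.
t ≈ 23.4376 years.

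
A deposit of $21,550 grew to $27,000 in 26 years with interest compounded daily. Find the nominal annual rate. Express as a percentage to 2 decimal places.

0.87%

The 9490-period growth factor is 27,000/21,550 = 1.2529.
r/365 = 1.2529^(1/9490) − 1 ≈ 0.000023758, so r ≈ 365·0.000023758 = 0.86717%.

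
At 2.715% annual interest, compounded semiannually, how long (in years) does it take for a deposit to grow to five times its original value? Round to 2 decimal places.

59.68 years

(1 + 0.013575)^(2t) = 5.
2t = ln 5 / ln(1 + 0.013575) ≈ 1.6094/0.0134837 ≈ 119.3619.
t ≈ 59.6809.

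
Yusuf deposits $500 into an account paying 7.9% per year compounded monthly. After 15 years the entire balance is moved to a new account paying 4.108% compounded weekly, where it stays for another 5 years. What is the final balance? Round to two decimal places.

$2,000.28

After 15 years at 7.9%: 500 × 3.258009449 ≈ 1,629.0047.
Then 5 years at 4.108%: 1,629.0047 × 1.227916597 ≈ 2,000.2819.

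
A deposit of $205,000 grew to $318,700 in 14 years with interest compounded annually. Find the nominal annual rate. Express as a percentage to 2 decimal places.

The 14-period growth factor is 318,700/205,000 = 1.55463.
r = 1.55463^(1/14) − 1 ≈ 0.0320191, i.e. 3.20191%.

3.20%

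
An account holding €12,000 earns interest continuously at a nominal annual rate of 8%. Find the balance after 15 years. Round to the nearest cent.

A = P·e^(rt) = 12,000·e^(0.08·15) = 12,000·e^1.2.
e^1.2 ≈ 3.3201169227, so A ≈ 39,841.4031.

€39,841.40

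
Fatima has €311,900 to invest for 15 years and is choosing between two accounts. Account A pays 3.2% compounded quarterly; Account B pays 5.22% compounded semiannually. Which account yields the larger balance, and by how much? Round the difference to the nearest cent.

A: (1 + 0.008)^60 ≈ 1.61299093466, so 311,900 × 1.61299093466 ≈ 503,091.8725.
B: (1 + 0.0261)^30 ≈ 2.16616048056, so 311,900 × 2.16616048056 ≈ 675,625.4539.
Difference ≈ 172,533.5814 in favor of B.

Account B, by €172,533.58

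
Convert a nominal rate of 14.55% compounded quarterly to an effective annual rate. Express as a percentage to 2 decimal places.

15.36%

EAR = (1 + 14.55%/4)^4 − 1 = (1 + 0.036375)^4 − 1.
(1 + 0.036375)^4 ≈ 1.153633, so EAR ≈ 15.36331%.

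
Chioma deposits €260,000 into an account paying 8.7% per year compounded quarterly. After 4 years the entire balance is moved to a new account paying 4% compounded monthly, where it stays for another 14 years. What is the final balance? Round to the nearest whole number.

After 4 years at 8.7%: 260,000 × 1.41095883118 ≈ 366,849.2961.
Then 14 years at 4%: 366,849.2961 × 1.74904292017 ≈ 641,635.1641.

€641,635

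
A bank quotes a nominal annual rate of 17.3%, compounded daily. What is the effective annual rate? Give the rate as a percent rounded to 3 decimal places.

18.882%

One year is 365 periods at 0.000473973 each: (1 + 0.000473973)^365 ≈ 1.188817.
EAR = 1.188817 − 1 ≈ 18.88174%.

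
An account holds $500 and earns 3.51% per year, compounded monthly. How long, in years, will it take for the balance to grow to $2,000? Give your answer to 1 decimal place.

39.6 years

We need (1 + 0.002925)^(12t) = 4, so 12t = ln 4 / ln 1.002925 ≈ 474.6396.
t ≈ 474.6396/12 = 39.5533 years.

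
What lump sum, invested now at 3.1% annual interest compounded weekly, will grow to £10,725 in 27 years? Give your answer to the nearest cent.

Growth factor = (1 + 0.031/52)^1404 ≈ 2.3088524096.
P = 10,725/2.3088524096 ≈ 4,645.1648.

£4,645.16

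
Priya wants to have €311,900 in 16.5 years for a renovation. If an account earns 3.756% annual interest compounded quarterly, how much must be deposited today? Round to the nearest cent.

€168,314.49

Growth factor = (1 + 0.00939)^66 ≈ 1.85307868129.
P = 311,900/1.85307868129 ≈ 168,314.4937.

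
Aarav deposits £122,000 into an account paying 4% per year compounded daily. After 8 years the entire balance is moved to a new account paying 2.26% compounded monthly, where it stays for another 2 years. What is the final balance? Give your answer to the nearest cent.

£175,767.31

After 8 years at 4%: 122,000 × 1.37710361941 ≈ 168,006.6416.
Then 2 years at 2.26%: 168,006.6416 × 1.04619261184 ≈ 175,767.3071.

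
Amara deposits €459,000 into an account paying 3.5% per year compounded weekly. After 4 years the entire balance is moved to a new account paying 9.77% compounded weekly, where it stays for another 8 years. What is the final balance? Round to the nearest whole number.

€1,152,709

Phase 1: 459,000·(1 + 0.035/52)^208 ≈ 527,950.8096.
Phase 2: 527,950.8096·(1 + 0.0977/52)^416 ≈ 1,152,708.6286.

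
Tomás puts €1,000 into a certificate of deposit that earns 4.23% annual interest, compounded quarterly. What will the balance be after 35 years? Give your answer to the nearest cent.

€4,361.11

Periodic rate = 4.23%/4 = 0.010575; periods = 4·35 = 140.
A = 1,000·(1 + 0.010575)^140 ≈ 1,000·4.361109993 ≈ 4,361.1100.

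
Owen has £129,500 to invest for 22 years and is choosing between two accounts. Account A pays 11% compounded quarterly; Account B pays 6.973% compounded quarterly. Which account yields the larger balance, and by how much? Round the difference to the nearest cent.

Account A, by £816,916.74

A: (1 + 0.0275)^88 ≈ 10.88431465277, so 129,500 × 10.88431465277 ≈ 1,409,518.7475.
B: (1 + 0.0174325)^88 ≈ 4.57607727961, so 129,500 × 4.57607727961 ≈ 592,602.0077.
Difference ≈ 816,916.7398 in favor of A.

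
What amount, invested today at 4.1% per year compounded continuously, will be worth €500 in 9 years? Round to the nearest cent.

P = A·e^(−rt) = 500·e^(−0.369).
e^(−0.369) ≈ 0.69142541, so P ≈ 345.7127.

€345.71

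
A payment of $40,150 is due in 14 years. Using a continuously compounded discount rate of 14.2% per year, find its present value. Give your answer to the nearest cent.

$5,499.31

P = A·e^(−rt) = 40,150·e^(−1.988).
e^(−1.988) ≈ 0.13696908987, so P ≈ 5,499.3090.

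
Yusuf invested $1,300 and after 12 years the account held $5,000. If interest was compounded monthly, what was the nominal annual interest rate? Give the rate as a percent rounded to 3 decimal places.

The 144-period growth factor is 5,000/1,300 = 3.84615.
r/12 = 3.84615^(1/144) − 1 ≈ 0.00939857, so r ≈ 12·0.00939857 = 11.27828%.

11.278%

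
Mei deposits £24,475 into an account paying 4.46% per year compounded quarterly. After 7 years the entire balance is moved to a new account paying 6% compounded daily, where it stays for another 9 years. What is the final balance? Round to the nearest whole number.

£57,287

Phase 1: 24,475·(1 + 0.01115)^28 ≈ 33,385.5945.
Phase 2: 33,385.5945·(1 + 0.06/365)^3285 ≈ 57,287.3668.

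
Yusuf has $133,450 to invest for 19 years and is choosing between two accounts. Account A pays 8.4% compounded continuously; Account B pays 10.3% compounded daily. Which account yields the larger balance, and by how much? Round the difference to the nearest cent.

Account A growth factor: e^(0.084·19) = e^1.596 ≈ 4.93325986618; balance ≈ 658,343.5291.
Account B growth factor: (1 + 0.103/365)^6935 ≈ 7.07610720916; balance ≈ 944,306.5071.
Account B is larger by 285,962.9779.

Account B, by $285,962.98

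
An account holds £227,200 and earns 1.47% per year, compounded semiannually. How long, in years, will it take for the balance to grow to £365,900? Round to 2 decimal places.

(1 + 0.00735)^(2t) = 365,900/227,200 = 1.6105.
2t·ln(1 + 0.00735) = ln(1.6105); 2t = 0.47653/0.00732312 ≈ 65.0719.
t ≈ 32.5360 years.

32.54 years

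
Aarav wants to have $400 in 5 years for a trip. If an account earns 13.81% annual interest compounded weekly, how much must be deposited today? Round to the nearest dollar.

$201

Periodic rate = 13.81%/52 = 0.00265577; 260 periods.
P = 400/(1 + 0.1381/52)^260 ≈ 400/1.99288775 ≈ 200.7138.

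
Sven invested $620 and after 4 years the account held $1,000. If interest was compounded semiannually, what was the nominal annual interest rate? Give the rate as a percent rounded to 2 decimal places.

The 8-period growth factor is 1,000/620 = 1.6129.
r/2 = 1.6129^(1/8) − 1 ≈ 0.0615759, so r ≈ 2·0.0615759 = 12.31517%.

12.32%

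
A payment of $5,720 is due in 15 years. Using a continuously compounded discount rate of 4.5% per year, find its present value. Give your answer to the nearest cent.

P = A·e^(−rt) = 5,720·e^(−0.675).
e^(−0.675) ≈ 0.5091564206, so P ≈ 2,912.3747.

$2,912.37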